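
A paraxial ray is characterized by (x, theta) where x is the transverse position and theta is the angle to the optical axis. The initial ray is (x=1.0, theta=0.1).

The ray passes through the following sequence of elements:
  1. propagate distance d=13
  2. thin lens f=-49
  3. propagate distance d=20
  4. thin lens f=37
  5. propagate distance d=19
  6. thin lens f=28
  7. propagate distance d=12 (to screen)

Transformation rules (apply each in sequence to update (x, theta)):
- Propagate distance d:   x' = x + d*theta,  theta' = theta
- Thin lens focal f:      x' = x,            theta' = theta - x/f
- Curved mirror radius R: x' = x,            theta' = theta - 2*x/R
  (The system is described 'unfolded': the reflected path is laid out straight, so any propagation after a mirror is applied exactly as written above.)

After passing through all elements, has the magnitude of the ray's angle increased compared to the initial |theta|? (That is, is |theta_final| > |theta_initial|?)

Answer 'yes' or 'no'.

Answer: yes

Derivation:
Initial: x=1.0000 theta=0.1000
After 1 (propagate distance d=13): x=2.3000 theta=0.1000
After 2 (thin lens f=-49): x=2.3000 theta=36/245 (≈0.1469)
After 3 (propagate distance d=20): x=2567/490 (≈5.2388) theta=36/245 (≈0.1469)
After 4 (thin lens f=37): x=2567/490 (≈5.2388) theta=97/18130 (≈0.0054)
After 5 (propagate distance d=19): x=48411/9065 (≈5.3404) theta=97/18130 (≈0.0054)
After 6 (thin lens f=28): x=48411/9065 (≈5.3404) theta=-47053/253820 (≈-0.1854)
After 7 (propagate distance d=12 (to screen)): x=197718/63455 (≈3.1159) theta=-47053/253820 (≈-0.1854)
|theta_initial|=0.1000 |theta_final|=47053/253820 (≈0.1854) -> increased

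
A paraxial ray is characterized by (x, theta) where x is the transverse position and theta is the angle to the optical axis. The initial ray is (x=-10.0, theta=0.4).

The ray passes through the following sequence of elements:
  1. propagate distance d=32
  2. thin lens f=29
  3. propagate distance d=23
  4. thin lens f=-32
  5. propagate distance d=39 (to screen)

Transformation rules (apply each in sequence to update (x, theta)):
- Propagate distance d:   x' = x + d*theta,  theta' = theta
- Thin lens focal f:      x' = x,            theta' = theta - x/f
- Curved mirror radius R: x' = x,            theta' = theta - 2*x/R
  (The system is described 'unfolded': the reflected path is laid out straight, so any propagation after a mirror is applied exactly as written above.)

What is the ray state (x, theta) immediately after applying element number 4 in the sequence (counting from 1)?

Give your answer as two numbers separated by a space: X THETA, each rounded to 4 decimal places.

Initial: x=-10.0000 theta=0.4000
After 1 (propagate distance d=32): x=2.8000 theta=0.4000
After 2 (thin lens f=29): x=2.8000 theta=44/145 (≈0.3034)
After 3 (propagate distance d=23): x=1418/145 (≈9.7793) theta=44/145 (≈0.3034)
After 4 (thin lens f=-32): x=1418/145 (≈9.7793) theta=1413/2320 (≈0.6091)
Rounded to 4 decimal places: x = 9.7793, theta = 0.6091

Answer: 9.7793 0.6091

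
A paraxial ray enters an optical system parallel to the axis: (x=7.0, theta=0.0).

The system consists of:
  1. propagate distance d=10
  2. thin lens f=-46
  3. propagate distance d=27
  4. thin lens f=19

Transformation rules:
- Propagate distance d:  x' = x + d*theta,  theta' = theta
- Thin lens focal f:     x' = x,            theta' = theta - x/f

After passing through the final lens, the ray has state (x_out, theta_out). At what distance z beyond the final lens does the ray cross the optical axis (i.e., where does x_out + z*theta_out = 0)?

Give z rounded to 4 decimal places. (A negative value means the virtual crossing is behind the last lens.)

Answer: 25.6852

Derivation:
Initial: x=7.0000 theta=0.0000
After 1 (propagate distance d=10): x=7.0000 theta=0.0000
After 2 (thin lens f=-46): x=7.0000 theta=7/46 (≈0.1522)
After 3 (propagate distance d=27): x=511/46 (≈11.1087) theta=7/46 (≈0.1522)
After 4 (thin lens f=19): x=511/46 (≈11.1087) theta=-189/437 (≈-0.4325)
z_focus = -x_out/theta_out = -(511/46)/(-189/437) = 1387/54 ≈ 25.6852
Rounded to 4 decimal places: z = 25.6852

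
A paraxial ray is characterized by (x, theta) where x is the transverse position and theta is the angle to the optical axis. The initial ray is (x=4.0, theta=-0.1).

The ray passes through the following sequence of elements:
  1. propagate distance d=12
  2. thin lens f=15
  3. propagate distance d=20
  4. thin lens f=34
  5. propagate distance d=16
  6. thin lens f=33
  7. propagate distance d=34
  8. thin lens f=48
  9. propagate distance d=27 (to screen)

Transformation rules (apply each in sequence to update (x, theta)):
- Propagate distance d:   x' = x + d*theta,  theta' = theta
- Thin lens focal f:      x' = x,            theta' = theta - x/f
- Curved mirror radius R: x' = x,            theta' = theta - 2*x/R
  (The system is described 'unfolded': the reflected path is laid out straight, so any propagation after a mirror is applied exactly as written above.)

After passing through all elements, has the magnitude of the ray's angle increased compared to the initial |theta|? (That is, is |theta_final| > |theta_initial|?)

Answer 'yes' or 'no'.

Initial: x=4.0000 theta=-0.1000
After 1 (propagate distance d=12): x=2.8000 theta=-0.1000
After 2 (thin lens f=15): x=2.8000 theta=-43/150 (≈-0.2867)
After 3 (propagate distance d=20): x=-44/15 (≈-2.9333) theta=-43/150 (≈-0.2867)
After 4 (thin lens f=34): x=-44/15 (≈-2.9333) theta=-511/2550 (≈-0.2004)
After 5 (propagate distance d=16): x=-7828/1275 (≈-6.1396) theta=-511/2550 (≈-0.2004)
After 6 (thin lens f=33): x=-7828/1275 (≈-6.1396) theta=-71/4950 (≈-0.0143)
After 7 (propagate distance d=34): x=-278843/42075 (≈-6.6273) theta=-71/4950 (≈-0.0143)
After 8 (thin lens f=48): x=-278843/42075 (≈-6.6273) theta=9995/80784 (≈0.1237)
After 9 (propagate distance d=27 (to screen)): x=-2212613/673200 (≈-3.2867) theta=9995/80784 (≈0.1237)
|theta_initial|=0.1000 |theta_final|=9995/80784 (≈0.1237) -> increased

Answer: yes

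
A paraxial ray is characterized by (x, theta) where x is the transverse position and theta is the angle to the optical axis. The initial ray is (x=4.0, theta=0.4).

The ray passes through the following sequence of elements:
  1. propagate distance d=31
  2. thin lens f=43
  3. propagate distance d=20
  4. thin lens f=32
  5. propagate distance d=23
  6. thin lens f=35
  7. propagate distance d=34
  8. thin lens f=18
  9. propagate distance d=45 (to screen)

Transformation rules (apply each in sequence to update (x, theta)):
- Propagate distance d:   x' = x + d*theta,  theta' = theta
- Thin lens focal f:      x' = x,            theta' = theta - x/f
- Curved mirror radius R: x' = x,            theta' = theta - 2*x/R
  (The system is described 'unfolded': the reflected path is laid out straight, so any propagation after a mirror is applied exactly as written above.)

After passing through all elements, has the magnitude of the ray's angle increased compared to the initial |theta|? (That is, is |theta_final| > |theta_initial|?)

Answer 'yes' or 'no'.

Answer: no

Derivation:
Initial: x=4.0000 theta=0.4000
After 1 (propagate distance d=31): x=16.4000 theta=0.4000
After 2 (thin lens f=43): x=16.4000 theta=4/215 (≈0.0186)
After 3 (propagate distance d=20): x=3606/215 (≈16.7721) theta=4/215 (≈0.0186)
After 4 (thin lens f=32): x=3606/215 (≈16.7721) theta=-1739/3440 (≈-0.5055)
After 5 (propagate distance d=23): x=17699/3440 (≈5.1451) theta=-1739/3440 (≈-0.5055)
After 6 (thin lens f=35): x=17699/3440 (≈5.1451) theta=-19641/30100 (≈-0.6525)
After 7 (propagate distance d=34): x=-2051711/120400 (≈-17.0408) theta=-19641/30100 (≈-0.6525)
After 8 (thin lens f=18): x=-2051711/120400 (≈-17.0408) theta=637559/2167200 (≈0.2942)
After 9 (propagate distance d=45 (to screen)): x=-915627/240800 (≈-3.8024) theta=637559/2167200 (≈0.2942)
|theta_initial|=0.4000 |theta_final|=637559/2167200 (≈0.2942) -> not increased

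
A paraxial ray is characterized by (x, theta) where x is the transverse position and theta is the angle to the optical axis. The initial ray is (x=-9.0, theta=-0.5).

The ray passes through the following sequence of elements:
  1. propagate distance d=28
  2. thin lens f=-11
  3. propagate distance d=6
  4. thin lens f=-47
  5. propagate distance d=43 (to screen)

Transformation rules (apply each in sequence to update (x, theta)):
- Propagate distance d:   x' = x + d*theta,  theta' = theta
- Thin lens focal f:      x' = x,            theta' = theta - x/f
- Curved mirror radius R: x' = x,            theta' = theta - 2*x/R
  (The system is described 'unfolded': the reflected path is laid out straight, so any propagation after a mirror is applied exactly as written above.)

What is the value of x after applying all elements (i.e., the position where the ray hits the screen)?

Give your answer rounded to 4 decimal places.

Answer: -185.2195

Derivation:
Initial: x=-9.0000 theta=-0.5000
After 1 (propagate distance d=28): x=-23.0000 theta=-0.5000
After 2 (thin lens f=-11): x=-23.0000 theta=-57/22 (≈-2.5909)
After 3 (propagate distance d=6): x=-424/11 (≈-38.5455) theta=-57/22 (≈-2.5909)
After 4 (thin lens f=-47): x=-424/11 (≈-38.5455) theta=-3527/1034 (≈-3.4110)
After 5 (propagate distance d=43 (to screen)): x=-191517/1034 (≈-185.2195) theta=-3527/1034 (≈-3.4110)
Rounded to 4 decimal places: x = -185.2195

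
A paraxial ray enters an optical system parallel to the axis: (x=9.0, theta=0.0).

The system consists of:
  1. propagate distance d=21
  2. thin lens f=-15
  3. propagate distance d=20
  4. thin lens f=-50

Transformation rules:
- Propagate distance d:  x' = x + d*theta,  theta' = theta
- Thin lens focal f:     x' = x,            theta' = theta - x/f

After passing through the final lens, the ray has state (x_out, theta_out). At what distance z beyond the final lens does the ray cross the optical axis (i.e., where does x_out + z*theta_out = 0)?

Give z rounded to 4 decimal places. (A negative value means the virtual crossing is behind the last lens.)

Initial: x=9.0000 theta=0.0000
After 1 (propagate distance d=21): x=9.0000 theta=0.0000
After 2 (thin lens f=-15): x=9.0000 theta=0.6000
After 3 (propagate distance d=20): x=21.0000 theta=0.6000
After 4 (thin lens f=-50): x=21.0000 theta=1.0200
z_focus = -x_out/theta_out = -(21.0000)/(1.0200) = -350/17 ≈ -20.5882
Rounded to 4 decimal places: z = -20.5882

Answer: -20.5882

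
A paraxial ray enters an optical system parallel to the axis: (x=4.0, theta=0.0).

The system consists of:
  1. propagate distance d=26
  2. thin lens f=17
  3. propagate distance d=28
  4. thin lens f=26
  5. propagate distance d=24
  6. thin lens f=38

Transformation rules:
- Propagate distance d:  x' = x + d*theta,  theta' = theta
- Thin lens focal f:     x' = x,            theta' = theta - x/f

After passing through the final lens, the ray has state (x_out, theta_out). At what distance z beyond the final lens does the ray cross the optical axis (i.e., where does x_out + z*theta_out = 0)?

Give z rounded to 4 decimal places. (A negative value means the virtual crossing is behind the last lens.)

Answer: 323.0000

Derivation:
Initial: x=4.0000 theta=0.0000
After 1 (propagate distance d=26): x=4.0000 theta=0.0000
After 2 (thin lens f=17): x=4.0000 theta=-4/17 (≈-0.2353)
After 3 (propagate distance d=28): x=-44/17 (≈-2.5882) theta=-4/17 (≈-0.2353)
After 4 (thin lens f=26): x=-44/17 (≈-2.5882) theta=-30/221 (≈-0.1357)
After 5 (propagate distance d=24): x=-76/13 (≈-5.8462) theta=-30/221 (≈-0.1357)
After 6 (thin lens f=38): x=-76/13 (≈-5.8462) theta=4/221 (≈0.0181)
z_focus = -x_out/theta_out = -(-76/13)/(4/221) = 323.0000
Rounded to 4 decimal places: z = 323.0000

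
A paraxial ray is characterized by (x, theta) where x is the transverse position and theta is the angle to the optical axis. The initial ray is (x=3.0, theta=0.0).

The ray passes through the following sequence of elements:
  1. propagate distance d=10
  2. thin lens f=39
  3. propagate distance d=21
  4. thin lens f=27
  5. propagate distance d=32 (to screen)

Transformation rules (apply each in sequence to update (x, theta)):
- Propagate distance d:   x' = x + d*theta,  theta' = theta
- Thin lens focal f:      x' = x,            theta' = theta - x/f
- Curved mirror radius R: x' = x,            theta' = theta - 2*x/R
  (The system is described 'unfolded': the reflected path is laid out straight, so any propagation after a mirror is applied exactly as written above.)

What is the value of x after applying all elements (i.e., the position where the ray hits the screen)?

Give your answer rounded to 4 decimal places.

Initial: x=3.0000 theta=0.0000
After 1 (propagate distance d=10): x=3.0000 theta=0.0000
After 2 (thin lens f=39): x=3.0000 theta=-1/13 (≈-0.0769)
After 3 (propagate distance d=21): x=18/13 (≈1.3846) theta=-1/13 (≈-0.0769)
After 4 (thin lens f=27): x=18/13 (≈1.3846) theta=-5/39 (≈-0.1282)
After 5 (propagate distance d=32 (to screen)): x=-106/39 (≈-2.7179) theta=-5/39 (≈-0.1282)
Rounded to 4 decimal places: x = -2.7179

Answer: -2.7179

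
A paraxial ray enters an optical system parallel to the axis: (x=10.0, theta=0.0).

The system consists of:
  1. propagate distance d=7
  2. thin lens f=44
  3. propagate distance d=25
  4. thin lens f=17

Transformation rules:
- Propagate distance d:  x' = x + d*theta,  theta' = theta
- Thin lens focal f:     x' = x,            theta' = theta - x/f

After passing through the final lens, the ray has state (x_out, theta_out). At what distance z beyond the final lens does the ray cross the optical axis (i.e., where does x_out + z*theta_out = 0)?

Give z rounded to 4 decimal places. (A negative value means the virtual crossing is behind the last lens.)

Initial: x=10.0000 theta=0.0000
After 1 (propagate distance d=7): x=10.0000 theta=0.0000
After 2 (thin lens f=44): x=10.0000 theta=-5/22 (≈-0.2273)
After 3 (propagate distance d=25): x=95/22 (≈4.3182) theta=-5/22 (≈-0.2273)
After 4 (thin lens f=17): x=95/22 (≈4.3182) theta=-90/187 (≈-0.4813)
z_focus = -x_out/theta_out = -(95/22)/(-90/187) = 323/36 ≈ 8.9722
Rounded to 4 decimal places: z = 8.9722

Answer: 8.9722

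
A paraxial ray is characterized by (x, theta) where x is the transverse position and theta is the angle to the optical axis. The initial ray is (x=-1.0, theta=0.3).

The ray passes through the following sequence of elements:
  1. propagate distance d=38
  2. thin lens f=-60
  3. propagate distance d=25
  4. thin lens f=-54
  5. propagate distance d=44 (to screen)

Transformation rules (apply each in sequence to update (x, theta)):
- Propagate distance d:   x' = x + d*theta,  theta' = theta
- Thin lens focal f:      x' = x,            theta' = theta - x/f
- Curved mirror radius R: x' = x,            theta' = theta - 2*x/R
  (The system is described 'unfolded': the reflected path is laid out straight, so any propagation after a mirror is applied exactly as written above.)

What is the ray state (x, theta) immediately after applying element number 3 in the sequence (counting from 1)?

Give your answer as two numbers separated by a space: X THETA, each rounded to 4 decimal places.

Initial: x=-1.0000 theta=0.3000
After 1 (propagate distance d=38): x=10.4000 theta=0.3000
After 2 (thin lens f=-60): x=10.4000 theta=71/150 (≈0.4733)
After 3 (propagate distance d=25): x=667/30 (≈22.2333) theta=71/150 (≈0.4733)
Rounded to 4 decimal places: x = 22.2333, theta = 0.4733

Answer: 22.2333 0.4733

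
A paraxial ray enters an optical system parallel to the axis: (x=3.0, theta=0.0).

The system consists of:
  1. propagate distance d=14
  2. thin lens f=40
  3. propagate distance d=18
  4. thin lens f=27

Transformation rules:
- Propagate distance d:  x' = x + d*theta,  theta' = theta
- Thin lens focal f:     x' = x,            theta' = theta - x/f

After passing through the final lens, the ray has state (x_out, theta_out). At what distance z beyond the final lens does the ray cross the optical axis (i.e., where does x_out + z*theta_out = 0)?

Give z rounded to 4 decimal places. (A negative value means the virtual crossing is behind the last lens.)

Answer: 12.1224

Derivation:
Initial: x=3.0000 theta=0.0000
After 1 (propagate distance d=14): x=3.0000 theta=0.0000
After 2 (thin lens f=40): x=3.0000 theta=-0.0750
After 3 (propagate distance d=18): x=1.6500 theta=-0.0750
After 4 (thin lens f=27): x=1.6500 theta=-49/360 (≈-0.1361)
z_focus = -x_out/theta_out = -(1.6500)/(-49/360) = 594/49 ≈ 12.1224
Rounded to 4 decimal places: z = 12.1224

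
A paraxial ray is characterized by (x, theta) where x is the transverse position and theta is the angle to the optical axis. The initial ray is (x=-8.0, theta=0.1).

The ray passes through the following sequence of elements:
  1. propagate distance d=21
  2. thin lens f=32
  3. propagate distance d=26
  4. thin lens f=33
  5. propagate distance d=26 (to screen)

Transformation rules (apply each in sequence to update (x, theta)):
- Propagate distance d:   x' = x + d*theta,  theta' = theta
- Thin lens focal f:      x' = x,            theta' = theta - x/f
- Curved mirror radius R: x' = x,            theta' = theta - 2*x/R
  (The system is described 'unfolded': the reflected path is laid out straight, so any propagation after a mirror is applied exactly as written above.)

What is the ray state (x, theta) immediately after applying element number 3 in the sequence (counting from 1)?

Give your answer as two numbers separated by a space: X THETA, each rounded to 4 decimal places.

Initial: x=-8.0000 theta=0.1000
After 1 (propagate distance d=21): x=-5.9000 theta=0.1000
After 2 (thin lens f=32): x=-5.9000 theta=91/320 (≈0.2844)
After 3 (propagate distance d=26): x=239/160 (≈1.4938) theta=91/320 (≈0.2844)
Rounded to 4 decimal places: x = 1.4938, theta = 0.2844

Answer: 1.4938 0.2844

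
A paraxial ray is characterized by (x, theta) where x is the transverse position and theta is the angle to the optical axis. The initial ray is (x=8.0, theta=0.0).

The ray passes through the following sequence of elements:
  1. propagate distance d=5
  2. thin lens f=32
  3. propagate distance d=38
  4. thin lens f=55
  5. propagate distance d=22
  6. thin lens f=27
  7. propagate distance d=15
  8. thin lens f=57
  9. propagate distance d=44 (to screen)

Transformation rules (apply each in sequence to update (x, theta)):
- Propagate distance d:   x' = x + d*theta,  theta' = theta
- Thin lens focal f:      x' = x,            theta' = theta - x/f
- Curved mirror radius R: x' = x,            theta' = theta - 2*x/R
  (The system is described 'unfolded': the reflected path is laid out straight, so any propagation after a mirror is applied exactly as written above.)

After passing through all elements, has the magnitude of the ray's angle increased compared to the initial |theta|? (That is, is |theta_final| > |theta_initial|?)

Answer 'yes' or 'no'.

Initial: x=8.0000 theta=0.0000
After 1 (propagate distance d=5): x=8.0000 theta=0.0000
After 2 (thin lens f=32): x=8.0000 theta=-0.2500
After 3 (propagate distance d=38): x=-1.5000 theta=-0.2500
After 4 (thin lens f=55): x=-1.5000 theta=-49/220 (≈-0.2227)
After 5 (propagate distance d=22): x=-6.4000 theta=-49/220 (≈-0.2227)
After 6 (thin lens f=27): x=-6.4000 theta=17/1188 (≈0.0143)
After 7 (propagate distance d=15): x=-12247/1980 (≈-6.1854) theta=17/1188 (≈0.0143)
After 8 (thin lens f=57): x=-12247/1980 (≈-6.1854) theta=6931/56430 (≈0.1228)
After 9 (propagate distance d=44 (to screen)): x=-88151/112860 (≈-0.7811) theta=6931/56430 (≈0.1228)
|theta_initial|=0.0000 |theta_final|=6931/56430 (≈0.1228) -> increased

Answer: yes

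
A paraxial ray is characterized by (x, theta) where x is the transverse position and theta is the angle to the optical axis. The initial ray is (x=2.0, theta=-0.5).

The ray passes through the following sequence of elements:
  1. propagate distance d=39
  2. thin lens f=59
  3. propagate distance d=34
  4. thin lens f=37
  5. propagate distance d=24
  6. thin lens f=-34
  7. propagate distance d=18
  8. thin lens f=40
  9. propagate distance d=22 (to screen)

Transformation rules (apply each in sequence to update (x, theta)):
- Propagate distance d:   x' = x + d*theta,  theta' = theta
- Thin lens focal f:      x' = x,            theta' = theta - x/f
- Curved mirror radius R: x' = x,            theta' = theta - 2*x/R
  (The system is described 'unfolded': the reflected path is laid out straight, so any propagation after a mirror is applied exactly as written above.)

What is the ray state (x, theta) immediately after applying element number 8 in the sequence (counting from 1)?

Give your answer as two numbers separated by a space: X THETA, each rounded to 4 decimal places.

Initial: x=2.0000 theta=-0.5000
After 1 (propagate distance d=39): x=-17.5000 theta=-0.5000
After 2 (thin lens f=59): x=-17.5000 theta=-12/59 (≈-0.2034)
After 3 (propagate distance d=34): x=-2881/118 (≈-24.4153) theta=-12/59 (≈-0.2034)
After 4 (thin lens f=37): x=-2881/118 (≈-24.4153) theta=1993/4366 (≈0.4565)
After 5 (propagate distance d=24): x=-58765/4366 (≈-13.4597) theta=1993/4366 (≈0.4565)
After 6 (thin lens f=-34): x=-58765/4366 (≈-13.4597) theta=8997/148444 (≈0.0606)
After 7 (propagate distance d=18): x=-459016/37111 (≈-12.3687) theta=8997/148444 (≈0.0606)
After 8 (thin lens f=40): x=-459016/37111 (≈-12.3687) theta=274493/742220 (≈0.3698)
Rounded to 4 decimal places: x = -12.3687, theta = 0.3698

Answer: -12.3687 0.3698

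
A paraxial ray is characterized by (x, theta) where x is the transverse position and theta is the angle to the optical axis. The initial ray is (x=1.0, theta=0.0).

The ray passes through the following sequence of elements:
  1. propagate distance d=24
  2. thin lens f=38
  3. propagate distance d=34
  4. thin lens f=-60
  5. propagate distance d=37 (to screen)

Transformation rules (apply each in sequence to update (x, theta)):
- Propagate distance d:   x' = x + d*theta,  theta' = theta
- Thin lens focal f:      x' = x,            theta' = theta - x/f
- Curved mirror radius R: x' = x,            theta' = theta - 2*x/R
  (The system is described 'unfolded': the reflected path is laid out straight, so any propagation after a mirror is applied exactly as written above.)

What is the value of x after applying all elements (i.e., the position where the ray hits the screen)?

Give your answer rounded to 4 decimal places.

Initial: x=1.0000 theta=0.0000
After 1 (propagate distance d=24): x=1.0000 theta=0.0000
After 2 (thin lens f=38): x=1.0000 theta=-1/38 (≈-0.0263)
After 3 (propagate distance d=34): x=2/19 (≈0.1053) theta=-1/38 (≈-0.0263)
After 4 (thin lens f=-60): x=2/19 (≈0.1053) theta=-7/285 (≈-0.0246)
After 5 (propagate distance d=37 (to screen)): x=-229/285 (≈-0.8035) theta=-7/285 (≈-0.0246)
Rounded to 4 decimal places: x = -0.8035

Answer: -0.8035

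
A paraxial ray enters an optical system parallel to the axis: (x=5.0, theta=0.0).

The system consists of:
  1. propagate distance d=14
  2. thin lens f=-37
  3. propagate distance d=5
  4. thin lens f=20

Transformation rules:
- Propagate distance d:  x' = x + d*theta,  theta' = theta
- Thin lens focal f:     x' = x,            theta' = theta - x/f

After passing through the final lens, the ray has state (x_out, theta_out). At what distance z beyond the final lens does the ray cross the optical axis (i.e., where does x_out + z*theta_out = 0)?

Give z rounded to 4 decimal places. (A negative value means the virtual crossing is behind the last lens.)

Answer: 38.1818

Derivation:
Initial: x=5.0000 theta=0.0000
After 1 (propagate distance d=14): x=5.0000 theta=0.0000
After 2 (thin lens f=-37): x=5.0000 theta=5/37 (≈0.1351)
After 3 (propagate distance d=5): x=210/37 (≈5.6757) theta=5/37 (≈0.1351)
After 4 (thin lens f=20): x=210/37 (≈5.6757) theta=-11/74 (≈-0.1486)
z_focus = -x_out/theta_out = -(210/37)/(-11/74) = 420/11 ≈ 38.1818
Rounded to 4 decimal places: z = 38.1818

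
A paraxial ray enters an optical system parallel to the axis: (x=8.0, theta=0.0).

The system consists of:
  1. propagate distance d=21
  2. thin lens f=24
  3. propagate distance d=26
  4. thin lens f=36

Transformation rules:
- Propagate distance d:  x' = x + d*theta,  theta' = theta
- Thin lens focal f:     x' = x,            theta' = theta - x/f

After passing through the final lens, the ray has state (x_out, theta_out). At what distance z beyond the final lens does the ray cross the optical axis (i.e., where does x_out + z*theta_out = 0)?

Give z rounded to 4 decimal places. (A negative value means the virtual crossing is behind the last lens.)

Answer: -2.1176

Derivation:
Initial: x=8.0000 theta=0.0000
After 1 (propagate distance d=21): x=8.0000 theta=0.0000
After 2 (thin lens f=24): x=8.0000 theta=-1/3 (≈-0.3333)
After 3 (propagate distance d=26): x=-2/3 (≈-0.6667) theta=-1/3 (≈-0.3333)
After 4 (thin lens f=36): x=-2/3 (≈-0.6667) theta=-17/54 (≈-0.3148)
z_focus = -x_out/theta_out = -(-2/3)/(-17/54) = -36/17 ≈ -2.1176
Rounded to 4 decimal places: z = -2.1176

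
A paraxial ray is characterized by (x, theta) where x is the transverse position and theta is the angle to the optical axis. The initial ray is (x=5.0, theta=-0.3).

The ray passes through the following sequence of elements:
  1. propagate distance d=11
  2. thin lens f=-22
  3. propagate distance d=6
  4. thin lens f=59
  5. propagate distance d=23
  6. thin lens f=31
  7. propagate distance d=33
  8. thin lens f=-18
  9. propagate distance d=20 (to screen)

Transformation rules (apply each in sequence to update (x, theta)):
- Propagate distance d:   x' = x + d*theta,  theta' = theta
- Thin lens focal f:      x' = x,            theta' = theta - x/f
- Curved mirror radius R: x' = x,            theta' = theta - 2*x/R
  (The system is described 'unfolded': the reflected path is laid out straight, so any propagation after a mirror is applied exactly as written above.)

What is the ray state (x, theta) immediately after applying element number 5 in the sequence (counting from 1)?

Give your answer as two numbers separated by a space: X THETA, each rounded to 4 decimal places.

Answer: -4.9008 -0.2289

Derivation:
Initial: x=5.0000 theta=-0.3000
After 1 (propagate distance d=11): x=1.7000 theta=-0.3000
After 2 (thin lens f=-22): x=1.7000 theta=-49/220 (≈-0.2227)
After 3 (propagate distance d=6): x=4/11 (≈0.3636) theta=-49/220 (≈-0.2227)
After 4 (thin lens f=59): x=4/11 (≈0.3636) theta=-2971/12980 (≈-0.2289)
After 5 (propagate distance d=23): x=-5783/1180 (≈-4.9008) theta=-2971/12980 (≈-0.2289)
Rounded to 4 decimal places: x = -4.9008, theta = -0.2289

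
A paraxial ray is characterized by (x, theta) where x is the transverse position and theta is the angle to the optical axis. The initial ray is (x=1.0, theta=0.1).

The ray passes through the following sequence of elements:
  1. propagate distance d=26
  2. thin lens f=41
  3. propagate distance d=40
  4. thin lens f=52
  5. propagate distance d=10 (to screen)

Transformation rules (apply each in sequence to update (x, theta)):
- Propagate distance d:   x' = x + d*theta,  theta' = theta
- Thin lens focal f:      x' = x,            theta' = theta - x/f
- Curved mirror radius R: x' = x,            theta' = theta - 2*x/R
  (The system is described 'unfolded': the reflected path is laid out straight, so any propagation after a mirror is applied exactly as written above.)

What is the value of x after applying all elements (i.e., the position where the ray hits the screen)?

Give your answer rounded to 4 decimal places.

Answer: 3.4236

Derivation:
Initial: x=1.0000 theta=0.1000
After 1 (propagate distance d=26): x=3.6000 theta=0.1000
After 2 (thin lens f=41): x=3.6000 theta=1/82 (≈0.0122)
After 3 (propagate distance d=40): x=838/205 (≈4.0878) theta=1/82 (≈0.0122)
After 4 (thin lens f=52): x=838/205 (≈4.0878) theta=-177/2665 (≈-0.0664)
After 5 (propagate distance d=10 (to screen)): x=9124/2665 (≈3.4236) theta=-177/2665 (≈-0.0664)
Rounded to 4 decimal places: x = 3.4236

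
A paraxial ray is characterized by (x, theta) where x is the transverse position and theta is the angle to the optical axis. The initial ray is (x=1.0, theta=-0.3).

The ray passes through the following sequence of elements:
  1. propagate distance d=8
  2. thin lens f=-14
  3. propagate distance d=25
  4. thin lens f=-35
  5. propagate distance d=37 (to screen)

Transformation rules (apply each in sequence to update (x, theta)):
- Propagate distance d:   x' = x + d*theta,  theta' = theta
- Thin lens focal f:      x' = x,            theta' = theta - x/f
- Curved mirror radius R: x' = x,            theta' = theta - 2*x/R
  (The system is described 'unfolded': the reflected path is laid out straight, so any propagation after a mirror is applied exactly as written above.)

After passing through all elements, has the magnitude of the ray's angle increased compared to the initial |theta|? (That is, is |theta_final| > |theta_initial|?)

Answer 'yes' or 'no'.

Answer: yes

Derivation:
Initial: x=1.0000 theta=-0.3000
After 1 (propagate distance d=8): x=-1.4000 theta=-0.3000
After 2 (thin lens f=-14): x=-1.4000 theta=-0.4000
After 3 (propagate distance d=25): x=-11.4000 theta=-0.4000
After 4 (thin lens f=-35): x=-11.4000 theta=-127/175 (≈-0.7257)
After 5 (propagate distance d=37 (to screen)): x=-6694/175 (≈-38.2514) theta=-127/175 (≈-0.7257)
|theta_initial|=0.3000 |theta_final|=127/175 (≈0.7257) -> increased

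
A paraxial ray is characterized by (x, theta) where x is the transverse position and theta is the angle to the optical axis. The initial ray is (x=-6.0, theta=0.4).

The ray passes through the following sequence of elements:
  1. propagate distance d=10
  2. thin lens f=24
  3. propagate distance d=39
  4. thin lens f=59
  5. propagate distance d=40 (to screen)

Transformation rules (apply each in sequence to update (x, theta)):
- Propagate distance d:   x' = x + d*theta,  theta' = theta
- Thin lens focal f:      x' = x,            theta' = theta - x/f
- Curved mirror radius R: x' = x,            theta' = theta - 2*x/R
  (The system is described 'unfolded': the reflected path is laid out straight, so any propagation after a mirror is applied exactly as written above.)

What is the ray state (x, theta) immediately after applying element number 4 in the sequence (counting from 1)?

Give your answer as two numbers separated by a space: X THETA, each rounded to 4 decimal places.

Initial: x=-6.0000 theta=0.4000
After 1 (propagate distance d=10): x=-2.0000 theta=0.4000
After 2 (thin lens f=24): x=-2.0000 theta=29/60 (≈0.4833)
After 3 (propagate distance d=39): x=16.8500 theta=29/60 (≈0.4833)
After 4 (thin lens f=59): x=16.8500 theta=35/177 (≈0.1977)
Rounded to 4 decimal places: x = 16.8500, theta = 0.1977

Answer: 16.8500 0.1977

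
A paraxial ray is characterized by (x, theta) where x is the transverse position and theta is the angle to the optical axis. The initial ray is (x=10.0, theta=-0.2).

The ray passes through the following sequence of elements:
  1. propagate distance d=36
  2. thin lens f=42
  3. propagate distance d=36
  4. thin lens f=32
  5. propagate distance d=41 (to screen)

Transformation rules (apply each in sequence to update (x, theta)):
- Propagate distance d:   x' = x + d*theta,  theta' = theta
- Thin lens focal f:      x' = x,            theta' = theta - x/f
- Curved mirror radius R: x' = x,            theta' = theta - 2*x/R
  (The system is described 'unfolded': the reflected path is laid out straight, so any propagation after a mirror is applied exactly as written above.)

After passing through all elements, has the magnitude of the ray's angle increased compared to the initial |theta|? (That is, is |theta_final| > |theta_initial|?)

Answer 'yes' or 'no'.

Initial: x=10.0000 theta=-0.2000
After 1 (propagate distance d=36): x=2.8000 theta=-0.2000
After 2 (thin lens f=42): x=2.8000 theta=-4/15 (≈-0.2667)
After 3 (propagate distance d=36): x=-6.8000 theta=-4/15 (≈-0.2667)
After 4 (thin lens f=32): x=-6.8000 theta=-13/240 (≈-0.0542)
After 5 (propagate distance d=41 (to screen)): x=-433/48 (≈-9.0208) theta=-13/240 (≈-0.0542)
|theta_initial|=0.2000 |theta_final|=13/240 (≈0.0542) -> not increased

Answer: no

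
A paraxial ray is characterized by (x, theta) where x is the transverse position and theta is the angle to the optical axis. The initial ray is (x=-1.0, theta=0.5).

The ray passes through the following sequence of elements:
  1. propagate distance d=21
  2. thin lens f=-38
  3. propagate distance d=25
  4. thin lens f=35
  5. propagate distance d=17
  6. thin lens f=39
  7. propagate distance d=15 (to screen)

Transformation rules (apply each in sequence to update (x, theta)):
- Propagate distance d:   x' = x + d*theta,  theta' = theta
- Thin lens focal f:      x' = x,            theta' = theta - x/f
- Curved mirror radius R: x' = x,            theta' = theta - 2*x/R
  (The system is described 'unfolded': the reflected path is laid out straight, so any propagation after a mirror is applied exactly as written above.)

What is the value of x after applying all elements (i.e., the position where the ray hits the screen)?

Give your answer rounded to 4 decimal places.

Initial: x=-1.0000 theta=0.5000
After 1 (propagate distance d=21): x=9.5000 theta=0.5000
After 2 (thin lens f=-38): x=9.5000 theta=0.7500
After 3 (propagate distance d=25): x=28.2500 theta=0.7500
After 4 (thin lens f=35): x=28.2500 theta=-2/35 (≈-0.0571)
After 5 (propagate distance d=17): x=3819/140 (≈27.2786) theta=-2/35 (≈-0.0571)
After 6 (thin lens f=39): x=3819/140 (≈27.2786) theta=-1377/1820 (≈-0.7566)
After 7 (propagate distance d=15 (to screen)): x=7248/455 (≈15.9297) theta=-1377/1820 (≈-0.7566)
Rounded to 4 decimal places: x = 15.9297

Answer: 15.9297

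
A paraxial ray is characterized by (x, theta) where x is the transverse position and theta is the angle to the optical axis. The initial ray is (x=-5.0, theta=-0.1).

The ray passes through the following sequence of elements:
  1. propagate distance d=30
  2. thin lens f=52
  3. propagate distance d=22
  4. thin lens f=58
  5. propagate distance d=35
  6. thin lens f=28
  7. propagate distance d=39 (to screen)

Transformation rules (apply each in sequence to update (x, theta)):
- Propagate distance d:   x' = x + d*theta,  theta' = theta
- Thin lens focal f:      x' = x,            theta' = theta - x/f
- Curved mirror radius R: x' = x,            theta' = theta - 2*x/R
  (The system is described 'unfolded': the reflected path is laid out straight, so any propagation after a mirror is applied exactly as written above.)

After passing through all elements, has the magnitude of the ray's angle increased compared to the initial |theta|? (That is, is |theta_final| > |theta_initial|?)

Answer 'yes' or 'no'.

Answer: yes

Derivation:
Initial: x=-5.0000 theta=-0.1000
After 1 (propagate distance d=30): x=-8.0000 theta=-0.1000
After 2 (thin lens f=52): x=-8.0000 theta=7/130 (≈0.0538)
After 3 (propagate distance d=22): x=-443/65 (≈-6.8154) theta=7/130 (≈0.0538)
After 4 (thin lens f=58): x=-443/65 (≈-6.8154) theta=323/1885 (≈0.1714)
After 5 (propagate distance d=35): x=-1542/1885 (≈-0.8180) theta=323/1885 (≈0.1714)
After 6 (thin lens f=28): x=-1542/1885 (≈-0.8180) theta=5293/26390 (≈0.2006)
After 7 (propagate distance d=39 (to screen)): x=184839/26390 (≈7.0041) theta=5293/26390 (≈0.2006)
|theta_initial|=0.1000 |theta_final|=5293/26390 (≈0.2006) -> increased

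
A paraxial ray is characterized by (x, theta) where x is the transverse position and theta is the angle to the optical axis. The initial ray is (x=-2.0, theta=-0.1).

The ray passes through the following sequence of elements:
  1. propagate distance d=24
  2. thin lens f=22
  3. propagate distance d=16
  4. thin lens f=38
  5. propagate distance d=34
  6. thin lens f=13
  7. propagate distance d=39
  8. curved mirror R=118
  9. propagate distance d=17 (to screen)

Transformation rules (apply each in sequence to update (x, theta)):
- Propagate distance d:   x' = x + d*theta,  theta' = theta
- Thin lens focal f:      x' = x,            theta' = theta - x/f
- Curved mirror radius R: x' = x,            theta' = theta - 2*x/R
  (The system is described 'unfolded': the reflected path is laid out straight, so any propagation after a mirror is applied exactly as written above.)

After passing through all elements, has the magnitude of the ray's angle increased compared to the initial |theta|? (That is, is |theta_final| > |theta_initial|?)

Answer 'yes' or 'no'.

Initial: x=-2.0000 theta=-0.1000
After 1 (propagate distance d=24): x=-4.4000 theta=-0.1000
After 2 (thin lens f=22): x=-4.4000 theta=0.1000
After 3 (propagate distance d=16): x=-2.8000 theta=0.1000
After 4 (thin lens f=38): x=-2.8000 theta=33/190 (≈0.1737)
After 5 (propagate distance d=34): x=59/19 (≈3.1053) theta=33/190 (≈0.1737)
After 6 (thin lens f=13): x=59/19 (≈3.1053) theta=-161/2470 (≈-0.0652)
After 7 (propagate distance d=39): x=107/190 (≈0.5632) theta=-161/2470 (≈-0.0652)
After 8 (curved mirror R=118): x=107/190 (≈0.5632) theta=-1089/14573 (≈-0.0747)
After 9 (propagate distance d=17 (to screen)): x=-103061/145730 (≈-0.7072) theta=-1089/14573 (≈-0.0747)
|theta_initial|=0.1000 |theta_final|=1089/14573 (≈0.0747) -> not increased

Answer: no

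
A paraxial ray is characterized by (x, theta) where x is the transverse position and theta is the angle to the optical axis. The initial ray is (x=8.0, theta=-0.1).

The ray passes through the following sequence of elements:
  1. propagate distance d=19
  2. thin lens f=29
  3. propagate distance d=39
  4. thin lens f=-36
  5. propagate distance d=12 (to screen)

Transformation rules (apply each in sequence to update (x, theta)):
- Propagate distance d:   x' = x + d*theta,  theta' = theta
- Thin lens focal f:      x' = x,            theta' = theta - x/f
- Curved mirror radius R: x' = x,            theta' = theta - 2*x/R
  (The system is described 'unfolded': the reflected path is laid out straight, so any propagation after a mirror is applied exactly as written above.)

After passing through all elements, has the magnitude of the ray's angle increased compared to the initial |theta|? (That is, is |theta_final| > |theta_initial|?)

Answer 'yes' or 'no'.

Answer: yes

Derivation:
Initial: x=8.0000 theta=-0.1000
After 1 (propagate distance d=19): x=6.1000 theta=-0.1000
After 2 (thin lens f=29): x=6.1000 theta=-9/29 (≈-0.3103)
After 3 (propagate distance d=39): x=-1741/290 (≈-6.0034) theta=-9/29 (≈-0.3103)
After 4 (thin lens f=-36): x=-1741/290 (≈-6.0034) theta=-4981/10440 (≈-0.4771)
After 5 (propagate distance d=12 (to screen)): x=-5102/435 (≈-11.7287) theta=-4981/10440 (≈-0.4771)
|theta_initial|=0.1000 |theta_final|=4981/10440 (≈0.4771) -> increased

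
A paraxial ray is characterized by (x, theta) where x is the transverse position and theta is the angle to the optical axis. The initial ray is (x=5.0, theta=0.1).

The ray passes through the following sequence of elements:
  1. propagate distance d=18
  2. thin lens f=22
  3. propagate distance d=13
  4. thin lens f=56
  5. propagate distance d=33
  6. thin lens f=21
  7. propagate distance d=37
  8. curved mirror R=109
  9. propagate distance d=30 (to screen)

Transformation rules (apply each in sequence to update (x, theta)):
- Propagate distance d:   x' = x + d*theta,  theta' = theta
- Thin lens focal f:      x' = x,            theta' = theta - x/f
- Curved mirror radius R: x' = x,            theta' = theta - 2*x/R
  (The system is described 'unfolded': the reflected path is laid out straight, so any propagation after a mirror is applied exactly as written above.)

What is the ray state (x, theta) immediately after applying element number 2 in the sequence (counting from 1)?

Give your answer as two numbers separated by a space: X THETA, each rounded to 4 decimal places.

Answer: 6.8000 -0.2091

Derivation:
Initial: x=5.0000 theta=0.1000
After 1 (propagate distance d=18): x=6.8000 theta=0.1000
After 2 (thin lens f=22): x=6.8000 theta=-23/110 (≈-0.2091)
Rounded to 4 decimal places: x = 6.8000, theta = -0.2091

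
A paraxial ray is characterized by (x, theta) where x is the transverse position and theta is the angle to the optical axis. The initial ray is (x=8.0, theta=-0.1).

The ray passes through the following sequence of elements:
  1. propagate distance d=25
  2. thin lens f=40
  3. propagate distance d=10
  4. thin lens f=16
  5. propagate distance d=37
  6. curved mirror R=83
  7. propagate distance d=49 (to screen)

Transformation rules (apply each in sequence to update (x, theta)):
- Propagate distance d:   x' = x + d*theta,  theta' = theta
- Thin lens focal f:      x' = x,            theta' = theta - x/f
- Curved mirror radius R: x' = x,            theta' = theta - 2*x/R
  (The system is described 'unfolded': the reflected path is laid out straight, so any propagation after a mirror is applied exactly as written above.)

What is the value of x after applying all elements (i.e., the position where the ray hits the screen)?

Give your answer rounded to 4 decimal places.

Answer: -18.8785

Derivation:
Initial: x=8.0000 theta=-0.1000
After 1 (propagate distance d=25): x=5.5000 theta=-0.1000
After 2 (thin lens f=40): x=5.5000 theta=-0.2375
After 3 (propagate distance d=10): x=3.1250 theta=-0.2375
After 4 (thin lens f=16): x=3.1250 theta=-277/640 (≈-0.4328)
After 5 (propagate distance d=37): x=-8249/640 (≈-12.8891) theta=-277/640 (≈-0.4328)
After 6 (curved mirror R=83): x=-8249/640 (≈-12.8891) theta=-6493/53120 (≈-0.1222)
After 7 (propagate distance d=49 (to screen)): x=-125353/6640 (≈-18.8785) theta=-6493/53120 (≈-0.1222)
Rounded to 4 decimal places: x = -18.8785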